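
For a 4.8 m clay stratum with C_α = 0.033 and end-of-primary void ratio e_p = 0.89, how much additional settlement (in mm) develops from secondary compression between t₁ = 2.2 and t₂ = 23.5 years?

Secondary compression: S_s = C_α·H/(1+e_p)·log₁₀(t₂/t₁)
S_s = 0.033×4.8/(1+0.89)×log₁₀(23.5/2.2)
    = 0.08381 × 1.029 = 0.08621 m

S_s ≈ 86.2 mm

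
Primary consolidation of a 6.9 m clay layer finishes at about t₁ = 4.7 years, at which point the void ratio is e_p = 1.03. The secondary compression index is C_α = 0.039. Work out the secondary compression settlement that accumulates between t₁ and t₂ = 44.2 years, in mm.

S_s ≈ 129 mm

Secondary compression: S_s = C_α·H/(1+e_p)·log₁₀(t₂/t₁)
S_s = 0.039×6.9/(1+1.03)×log₁₀(44.2/4.7)
    = 0.1326 × 0.9733 = 0.129 m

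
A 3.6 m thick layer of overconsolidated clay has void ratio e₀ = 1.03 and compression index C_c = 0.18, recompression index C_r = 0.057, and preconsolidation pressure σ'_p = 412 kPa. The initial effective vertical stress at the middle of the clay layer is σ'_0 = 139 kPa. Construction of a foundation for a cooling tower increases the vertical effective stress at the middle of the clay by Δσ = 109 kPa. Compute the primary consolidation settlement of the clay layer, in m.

Final effective stress: σ'_f = 139 + 109 = 248 kPa.
σ'_f = 248 ≤ σ'_p = 412 kPa, so the clay remains overconsolidated and only the recompression index applies:
S_c = C_r·H/(1+e₀)·log₁₀(σ'_f/σ'_0) = 0.057×3.6/2.03×log₁₀(248/139)
    = 0.10108 × 0.25144 = 0.02542 m

S_c ≈ 0.0254 m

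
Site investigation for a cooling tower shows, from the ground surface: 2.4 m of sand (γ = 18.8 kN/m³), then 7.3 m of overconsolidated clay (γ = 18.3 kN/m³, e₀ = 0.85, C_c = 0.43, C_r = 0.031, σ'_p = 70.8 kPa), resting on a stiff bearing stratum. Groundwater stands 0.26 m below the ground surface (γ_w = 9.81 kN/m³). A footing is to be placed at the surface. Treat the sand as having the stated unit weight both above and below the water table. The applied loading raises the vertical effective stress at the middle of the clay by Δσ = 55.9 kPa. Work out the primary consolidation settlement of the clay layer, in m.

S_c ≈ 0.345 m

Mid-depth of clay below the ground surface: z = 2.4 + 7.3/2 = 6.05 m.
Total vertical stress at mid-clay: σ_v = 18.8×2.4 + 18.3×3.65 = 111.91 kPa.
Pore pressure: u = 9.81×(6.05 − 0.26) = 56.8 kPa.
Initial effective stress: σ'_0 = σ_v − u = 111.91 − 56.8 = 55.11 kPa.
Final effective stress: σ'_f = 55.11 + 55.9 = 111.01 kPa.
σ'_f = 111.01 > σ'_p = 70.8 kPa, so the stress path crosses the preconsolidation pressure — recompression up to σ'_p, then virgin compression beyond:
S_c = H/(1+e₀)·[C_r·log₁₀(σ'_p/σ'_0) + C_c·log₁₀(σ'_f/σ'_p)]
    = 7.3/1.85 × [0.031×log₁₀(70.8/55.11) + 0.43×log₁₀(111.01/70.8)]
    = 3.9459 × [0.0033729 + 0.083991] = 0.3447 m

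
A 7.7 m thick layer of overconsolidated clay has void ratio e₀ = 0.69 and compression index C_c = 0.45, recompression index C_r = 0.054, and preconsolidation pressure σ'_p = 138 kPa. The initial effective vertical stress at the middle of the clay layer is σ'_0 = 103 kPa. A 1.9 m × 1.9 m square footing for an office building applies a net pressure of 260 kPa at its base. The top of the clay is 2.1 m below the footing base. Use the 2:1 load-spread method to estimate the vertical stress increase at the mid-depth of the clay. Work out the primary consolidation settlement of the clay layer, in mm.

Mid-depth of clay below the footing base: z = 2.1 + 7.7/2 = 5.95 m.
Stress increase at mid-clay by the 2:1 spreading method:
Δσ = qBL/((B+z)(L+z)) = 260×1.9×1.9/((1.9+5.95)(1.9+5.95)) = 15.231 kPa
Final effective stress: σ'_f = 103 + 15.231 = 118.23 kPa.
σ'_f = 118.23 ≤ σ'_p = 138 kPa, so the clay remains overconsolidated and only the recompression index applies:
S_c = C_r·H/(1+e₀)·log₁₀(σ'_f/σ'_0) = 0.054×7.7/1.69×log₁₀(118.23/103)
    = 0.24603 × 0.05989 = 0.01474 m

S_c ≈ 14.7 mm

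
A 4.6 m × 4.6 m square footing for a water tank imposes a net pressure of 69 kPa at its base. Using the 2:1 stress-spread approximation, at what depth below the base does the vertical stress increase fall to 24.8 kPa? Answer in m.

2:1 spreading — at depth z the loaded area has grown by z in each plan dimension:
qB²/(B+z)² = Δσ_z ⇒ z = B(√(q/Δσ_z) − 1) = 4.6×(√(69/24.8) − 1) = 3.073 m

z ≈ 3.07 m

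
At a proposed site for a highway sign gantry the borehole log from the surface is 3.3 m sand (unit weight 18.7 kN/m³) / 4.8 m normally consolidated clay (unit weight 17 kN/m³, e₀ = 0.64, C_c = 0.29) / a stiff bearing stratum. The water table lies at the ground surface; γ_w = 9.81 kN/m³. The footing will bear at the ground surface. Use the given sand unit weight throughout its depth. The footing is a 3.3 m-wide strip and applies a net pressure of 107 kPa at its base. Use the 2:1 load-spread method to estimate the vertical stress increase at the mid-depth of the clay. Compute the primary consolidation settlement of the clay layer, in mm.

S_c ≈ 225 mm

Mid-depth of clay below the ground surface: z = 3.3 + 4.8/2 = 5.7 m.
Total vertical stress at mid-clay: σ_v = 18.7×3.3 + 17×2.4 = 102.51 kPa.
Pore pressure: u = 9.81×(5.7 − 0) = 55.917 kPa.
Initial effective stress: σ'_0 = σ_v − u = 102.51 − 55.917 = 46.593 kPa.
Stress increase at mid-clay by the 2:1 spreading method:
Δσ = qB/(B+z) = 107×3.3/(3.3+5.7) = 39.233 kPa
Final effective stress: σ'_f = σ'_0 + Δσ = 46.593 + 39.233 = 85.826 kPa.
Normally consolidated clay, so the full stress increment lies on the virgin compression line:
S_c = C_c·H/(1+e₀)·log₁₀(σ'_f/σ'_0) = 0.29×4.8/(1+0.64)×log₁₀(85.826/46.593)
    = 0.84878 × 0.2653 = 0.2252 m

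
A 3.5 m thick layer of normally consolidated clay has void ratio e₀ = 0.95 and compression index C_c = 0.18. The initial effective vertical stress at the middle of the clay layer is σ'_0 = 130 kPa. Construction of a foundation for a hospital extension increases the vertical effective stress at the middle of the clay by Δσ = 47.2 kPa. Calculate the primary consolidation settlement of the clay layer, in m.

Final effective stress: σ'_f = σ'_0 + Δσ = 130 + 47.2 = 177.2 kPa.
Normally consolidated clay, so the full stress increment lies on the virgin compression line:
S_c = C_c·H/(1+e₀)·log₁₀(σ'_f/σ'_0) = 0.18×3.5/(1+0.95)×log₁₀(177.2/130)
    = 0.32308 × 0.13452 = 0.04346 m

S_c ≈ 0.0435 m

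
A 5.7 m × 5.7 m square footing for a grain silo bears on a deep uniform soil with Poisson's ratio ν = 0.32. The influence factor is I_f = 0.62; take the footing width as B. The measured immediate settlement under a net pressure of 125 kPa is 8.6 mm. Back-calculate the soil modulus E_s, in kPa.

E_s ≈ 46100 kPa

S_e = q·B·(1−ν²)/E_s · I_f  ⇒  E_s = q·B·(1−ν²)·I_f / S_e.
E_s = 125 × 5.7 × 0.8976 × 0.62 / 0.0086 = 46110 kPa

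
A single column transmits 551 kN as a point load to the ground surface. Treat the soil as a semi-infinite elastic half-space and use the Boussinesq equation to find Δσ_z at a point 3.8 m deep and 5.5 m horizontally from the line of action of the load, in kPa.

Δσ_z ≈ 1.08 kPa

Boussinesq vertical stress below a point load on an elastic half-space:
Δσ_z = 3P/(2πz²) · [1 + (r/z)²]^(−5/2)
r/z = 5.5/3.8 = 1.4474; [1+(r/z)²]^(−5/2) = 0.059346.
Δσ_z = 3×551/(2π×3.8²) × 0.059346 = 18.219 × 0.059346 = 1.081 kPa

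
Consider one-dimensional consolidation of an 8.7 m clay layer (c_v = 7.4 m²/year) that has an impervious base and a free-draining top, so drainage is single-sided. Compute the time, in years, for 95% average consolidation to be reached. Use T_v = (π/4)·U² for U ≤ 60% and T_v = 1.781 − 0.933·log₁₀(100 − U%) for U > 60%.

Drainage path length: H_d = H = 8.7 m (single drainage).
U > 60%: T_v = 1.781 − 0.933·log₁₀(100 − 95) = 1.1289.
t = T_v·H_d²/c_v = 1.1289×8.7²/7.4 = 11.55 years.

t ≈ 11.5 years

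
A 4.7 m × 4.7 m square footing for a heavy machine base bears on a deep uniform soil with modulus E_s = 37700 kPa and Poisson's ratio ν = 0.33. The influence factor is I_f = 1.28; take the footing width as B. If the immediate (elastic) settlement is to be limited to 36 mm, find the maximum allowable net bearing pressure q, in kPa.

S_e = q·B·(1−ν²)/E_s · I_f  ⇒  q = S_e·E_s / (B·(1−ν²)·I_f).
q = 0.036 × 37700 / (4.7 × 0.8911 × 1.28) = 253.2 kPa

q ≈ 253 kPa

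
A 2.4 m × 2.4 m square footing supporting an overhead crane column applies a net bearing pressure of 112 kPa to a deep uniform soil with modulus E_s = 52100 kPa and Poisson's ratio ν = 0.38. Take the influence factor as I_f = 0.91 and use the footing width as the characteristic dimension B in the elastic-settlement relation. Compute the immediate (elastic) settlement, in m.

Immediate (elastic) settlement: S_e = q·B·(1−ν²)/E_s · I_f.
S_e = 112 × 2.4 × (1 − 0.38²) / 52100 × 0.91
    = 112 × 2.4 × 0.8556 / 52100 × 0.91
    = 0.004017 m

S_e ≈ 0.00402 m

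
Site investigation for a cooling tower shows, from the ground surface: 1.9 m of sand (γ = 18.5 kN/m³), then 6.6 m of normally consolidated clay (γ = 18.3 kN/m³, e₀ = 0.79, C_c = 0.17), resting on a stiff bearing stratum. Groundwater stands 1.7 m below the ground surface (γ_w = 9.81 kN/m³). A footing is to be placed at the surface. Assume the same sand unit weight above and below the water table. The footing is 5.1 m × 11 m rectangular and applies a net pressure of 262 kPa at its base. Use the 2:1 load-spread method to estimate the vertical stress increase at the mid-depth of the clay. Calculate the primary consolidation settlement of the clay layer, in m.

Mid-depth of clay below the ground surface: z = 1.9 + 6.6/2 = 5.2 m.
Total vertical stress at mid-clay: σ_v = 18.5×1.9 + 18.3×3.3 = 95.54 kPa.
Pore pressure: u = 9.81×(5.2 − 1.7) = 34.335 kPa.
Initial effective stress: σ'_0 = σ_v − u = 95.54 − 34.335 = 61.205 kPa.
Stress increase at mid-clay by the 2:1 spreading method:
Δσ = qBL/((B+z)(L+z)) = 262×5.1×11/((5.1+5.2)(11+5.2)) = 88.087 kPa
Final effective stress: σ'_f = σ'_0 + Δσ = 61.205 + 88.087 = 149.29 kPa.
Normally consolidated clay, so the full stress increment lies on the virgin compression line:
S_c = C_c·H/(1+e₀)·log₁₀(σ'_f/σ'_0) = 0.17×6.6/(1+0.79)×log₁₀(149.29/61.205)
    = 0.62682 × 0.38724 = 0.2427 m

S_c ≈ 0.243 m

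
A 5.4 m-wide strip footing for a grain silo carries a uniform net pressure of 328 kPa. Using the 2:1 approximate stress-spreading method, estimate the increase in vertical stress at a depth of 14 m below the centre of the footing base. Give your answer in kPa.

By the 2:1 method the load spreads at 1 horizontal : 2 vertical, so at depth z the loaded area has grown by z in each plan dimension:
Δσ = qB/(B+z) = 328×5.4/(5.4+14) = 91.299 kPa

Δσ_z ≈ 91.3 kPa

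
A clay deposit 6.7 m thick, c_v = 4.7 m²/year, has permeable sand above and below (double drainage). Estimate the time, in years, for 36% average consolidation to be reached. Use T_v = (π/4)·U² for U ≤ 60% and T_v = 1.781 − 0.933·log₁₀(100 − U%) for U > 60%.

t ≈ 0.243 years

Drainage path length: H_d = H/2 = 3.35 m (double drainage).
U ≤ 60%: T_v = (π/4)·U² = (π/4)×0.36² = 0.10179.
t = T_v·H_d²/c_v = 0.10179×3.35²/4.7 = 0.2431 years.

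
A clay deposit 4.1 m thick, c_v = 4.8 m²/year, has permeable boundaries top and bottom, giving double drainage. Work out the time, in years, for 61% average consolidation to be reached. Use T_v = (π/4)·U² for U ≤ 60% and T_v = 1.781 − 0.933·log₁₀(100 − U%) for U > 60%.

Drainage path length: H_d = H/2 = 2.05 m (double drainage).
U > 60%: T_v = 1.781 − 0.933·log₁₀(100 − 61) = 0.29654.
t = T_v·H_d²/c_v = 0.29654×2.05²/4.8 = 0.2596 years.

t ≈ 0.26 years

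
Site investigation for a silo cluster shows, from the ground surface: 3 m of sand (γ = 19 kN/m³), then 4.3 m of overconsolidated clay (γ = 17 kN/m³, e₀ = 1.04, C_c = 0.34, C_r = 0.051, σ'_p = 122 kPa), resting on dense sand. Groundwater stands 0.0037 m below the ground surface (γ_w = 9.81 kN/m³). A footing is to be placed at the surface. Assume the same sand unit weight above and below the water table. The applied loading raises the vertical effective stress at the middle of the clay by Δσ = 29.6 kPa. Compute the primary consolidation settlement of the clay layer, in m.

S_c ≈ 0.0244 m

Mid-depth of clay below the ground surface: z = 3 + 4.3/2 = 5.15 m.
Total vertical stress at mid-clay: σ_v = 19×3 + 17×2.15 = 93.55 kPa.
Pore pressure: u = 9.81×(5.15 − 0.0037) = 50.482 kPa.
Initial effective stress: σ'_0 = σ_v − u = 93.55 − 50.482 = 43.068 kPa.
Final effective stress: σ'_f = 43.068 + 29.6 = 72.668 kPa.
σ'_f = 72.668 ≤ σ'_p = 122 kPa, so the clay remains overconsolidated and only the recompression index applies:
S_c = C_r·H/(1+e₀)·log₁₀(σ'_f/σ'_0) = 0.051×4.3/2.04×log₁₀(72.668/43.068)
    = 0.1075 × 0.22719 = 0.02442 m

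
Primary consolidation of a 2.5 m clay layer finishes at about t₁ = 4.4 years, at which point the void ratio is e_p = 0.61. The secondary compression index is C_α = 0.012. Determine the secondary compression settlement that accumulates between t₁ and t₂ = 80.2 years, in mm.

Secondary compression: S_s = C_α·H/(1+e_p)·log₁₀(t₂/t₁)
S_s = 0.012×2.5/(1+0.61)×log₁₀(80.2/4.4)
    = 0.01863 × 1.261 = 0.02349 m

S_s ≈ 23.5 mm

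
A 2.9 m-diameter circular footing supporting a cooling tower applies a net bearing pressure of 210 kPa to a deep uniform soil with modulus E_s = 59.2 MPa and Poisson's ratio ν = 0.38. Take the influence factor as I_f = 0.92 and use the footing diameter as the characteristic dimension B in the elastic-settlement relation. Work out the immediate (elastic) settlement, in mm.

S_e ≈ 8.1 mm

Immediate (elastic) settlement: S_e = q·B·(1−ν²)/E_s · I_f.
E_s = 59.2 MPa = 59200 kPa.
S_e = 210 × 2.9 × (1 − 0.38²) / 59200 × 0.92
    = 210 × 2.9 × 0.8556 / 59200 × 0.92
    = 0.008098 m = 8.098 mm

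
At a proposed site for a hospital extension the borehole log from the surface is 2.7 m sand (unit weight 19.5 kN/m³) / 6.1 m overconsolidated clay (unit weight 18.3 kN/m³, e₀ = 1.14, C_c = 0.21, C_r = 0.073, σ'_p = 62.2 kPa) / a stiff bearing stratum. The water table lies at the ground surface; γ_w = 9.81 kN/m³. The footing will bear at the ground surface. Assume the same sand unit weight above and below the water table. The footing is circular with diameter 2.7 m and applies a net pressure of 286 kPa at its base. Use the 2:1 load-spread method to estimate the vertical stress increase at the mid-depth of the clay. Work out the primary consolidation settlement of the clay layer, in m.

Mid-depth of clay below the ground surface: z = 2.7 + 6.1/2 = 5.75 m.
Total vertical stress at mid-clay: σ_v = 19.5×2.7 + 18.3×3.05 = 108.47 kPa.
Pore pressure: u = 9.81×(5.75 − 0) = 56.408 kPa.
Initial effective stress: σ'_0 = σ_v − u = 108.47 − 56.408 = 52.062 kPa.
Stress increase at mid-clay by the 2:1 spreading method:
Δσ ≈ qD²/(D+z)² = 286×2.7²/(2.7+5.75)² = 29.2 kPa
Final effective stress: σ'_f = 52.062 + 29.2 = 81.262 kPa.
σ'_f = 81.262 > σ'_p = 62.2 kPa, so the stress path crosses the preconsolidation pressure — recompression up to σ'_p, then virgin compression beyond:
S_c = H/(1+e₀)·[C_r·log₁₀(σ'_p/σ'_0) + C_c·log₁₀(σ'_f/σ'_p)]
    = 6.1/2.14 × [0.073×log₁₀(62.2/52.062) + 0.21×log₁₀(81.262/62.2)]
    = 2.8505 × [0.0056407 + 0.02438] = 0.08557 m

S_c ≈ 0.0856 m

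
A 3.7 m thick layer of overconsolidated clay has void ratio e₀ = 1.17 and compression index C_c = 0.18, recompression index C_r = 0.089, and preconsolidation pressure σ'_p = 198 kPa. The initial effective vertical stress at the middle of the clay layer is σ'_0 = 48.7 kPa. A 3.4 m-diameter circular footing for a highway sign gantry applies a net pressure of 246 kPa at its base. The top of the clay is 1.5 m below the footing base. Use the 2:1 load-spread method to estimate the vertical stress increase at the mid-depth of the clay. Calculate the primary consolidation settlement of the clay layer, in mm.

S_c ≈ 54.4 mm

Mid-depth of clay below the footing base: z = 1.5 + 3.7/2 = 3.35 m.
Stress increase at mid-clay by the 2:1 spreading method:
Δσ ≈ qD²/(D+z)² = 246×3.4²/(3.4+3.35)² = 62.414 kPa
Final effective stress: σ'_f = 48.7 + 62.414 = 111.11 kPa.
σ'_f = 111.11 ≤ σ'_p = 198 kPa, so the clay remains overconsolidated and only the recompression index applies:
S_c = C_r·H/(1+e₀)·log₁₀(σ'_f/σ'_0) = 0.089×3.7/2.17×log₁₀(111.11/48.7)
    = 0.15175 × 0.35822 = 0.05436 m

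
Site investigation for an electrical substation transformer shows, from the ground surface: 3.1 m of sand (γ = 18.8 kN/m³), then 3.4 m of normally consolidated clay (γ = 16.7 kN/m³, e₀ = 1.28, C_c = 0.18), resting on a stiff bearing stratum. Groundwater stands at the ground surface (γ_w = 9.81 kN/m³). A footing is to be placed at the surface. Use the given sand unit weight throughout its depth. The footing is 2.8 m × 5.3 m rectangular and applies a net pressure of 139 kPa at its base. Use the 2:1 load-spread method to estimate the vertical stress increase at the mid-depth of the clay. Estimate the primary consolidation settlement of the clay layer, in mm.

Mid-depth of clay below the ground surface: z = 3.1 + 3.4/2 = 4.8 m.
Total vertical stress at mid-clay: σ_v = 18.8×3.1 + 16.7×1.7 = 86.67 kPa.
Pore pressure: u = 9.81×(4.8 − 0) = 47.088 kPa.
Initial effective stress: σ'_0 = σ_v − u = 86.67 − 47.088 = 39.582 kPa.
Stress increase at mid-clay by the 2:1 spreading method:
Δσ = qBL/((B+z)(L+z)) = 139×2.8×5.3/((2.8+4.8)(5.3+4.8)) = 26.873 kPa
Final effective stress: σ'_f = σ'_0 + Δσ = 39.582 + 26.873 = 66.455 kPa.
Normally consolidated clay, so the full stress increment lies on the virgin compression line:
S_c = C_c·H/(1+e₀)·log₁₀(σ'_f/σ'_0) = 0.18×3.4/(1+1.28)×log₁₀(66.455/39.582)
    = 0.26842 × 0.22503 = 0.0604 m

S_c ≈ 60.4 mm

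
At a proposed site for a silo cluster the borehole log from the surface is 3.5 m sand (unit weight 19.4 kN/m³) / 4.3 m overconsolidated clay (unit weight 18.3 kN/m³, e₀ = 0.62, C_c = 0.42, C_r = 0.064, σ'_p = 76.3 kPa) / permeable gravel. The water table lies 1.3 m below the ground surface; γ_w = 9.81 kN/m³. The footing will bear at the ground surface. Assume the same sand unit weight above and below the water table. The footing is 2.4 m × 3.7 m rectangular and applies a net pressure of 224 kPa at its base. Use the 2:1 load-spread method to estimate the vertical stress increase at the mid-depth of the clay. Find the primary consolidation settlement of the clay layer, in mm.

Mid-depth of clay below the ground surface: z = 3.5 + 4.3/2 = 5.65 m.
Total vertical stress at mid-clay: σ_v = 19.4×3.5 + 18.3×2.15 = 107.24 kPa.
Pore pressure: u = 9.81×(5.65 − 1.3) = 42.673 kPa.
Initial effective stress: σ'_0 = σ_v − u = 107.24 − 42.673 = 64.567 kPa.
Stress increase at mid-clay by the 2:1 spreading method:
Δσ = qBL/((B+z)(L+z)) = 224×2.4×3.7/((2.4+5.65)(3.7+5.65)) = 26.427 kPa
Final effective stress: σ'_f = 64.567 + 26.427 = 90.994 kPa.
σ'_f = 90.994 > σ'_p = 76.3 kPa, so the stress path crosses the preconsolidation pressure — recompression up to σ'_p, then virgin compression beyond:
S_c = H/(1+e₀)·[C_r·log₁₀(σ'_p/σ'_0) + C_c·log₁₀(σ'_f/σ'_p)]
    = 4.3/1.62 × [0.064×log₁₀(76.3/64.567) + 0.42×log₁₀(90.994/76.3)]
    = 2.6543 × [0.0046409 + 0.032125] = 0.09759 m

S_c ≈ 97.6 mm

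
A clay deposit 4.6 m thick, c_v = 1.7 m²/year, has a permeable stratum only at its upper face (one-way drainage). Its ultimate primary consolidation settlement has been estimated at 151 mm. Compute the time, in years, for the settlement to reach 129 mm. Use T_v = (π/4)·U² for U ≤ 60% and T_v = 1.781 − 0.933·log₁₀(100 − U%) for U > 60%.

t ≈ 8.66 years

Drainage path length: H_d = H = 4.6 m (single drainage).
U = S(t)/S_ult = 129/151 = 0.8543.
U > 60%: T_v = 1.781 − 0.933·log₁₀(100 − 85.43) = 0.69551.
t = T_v·H_d²/c_v = 0.69551×4.6²/1.7 = 8.657 years.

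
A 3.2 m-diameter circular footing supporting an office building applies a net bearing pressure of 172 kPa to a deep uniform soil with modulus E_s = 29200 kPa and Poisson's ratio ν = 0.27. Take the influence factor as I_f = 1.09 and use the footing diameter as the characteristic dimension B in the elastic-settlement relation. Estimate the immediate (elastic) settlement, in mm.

Immediate (elastic) settlement: S_e = q·B·(1−ν²)/E_s · I_f.
S_e = 172 × 3.2 × (1 − 0.27²) / 29200 × 1.09
    = 172 × 3.2 × 0.9271 / 29200 × 1.09
    = 0.01905 m = 19.05 mm

S_e ≈ 19 mm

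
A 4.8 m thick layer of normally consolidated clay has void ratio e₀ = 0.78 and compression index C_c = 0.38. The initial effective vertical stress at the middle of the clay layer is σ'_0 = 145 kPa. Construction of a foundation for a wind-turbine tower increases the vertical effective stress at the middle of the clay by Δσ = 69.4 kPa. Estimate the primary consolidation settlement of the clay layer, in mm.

Final effective stress: σ'_f = σ'_0 + Δσ = 145 + 69.4 = 214.4 kPa.
Normally consolidated clay, so the full stress increment lies on the virgin compression line:
S_c = C_c·H/(1+e₀)·log₁₀(σ'_f/σ'_0) = 0.38×4.8/(1+0.78)×log₁₀(214.4/145)
    = 1.0247 × 0.16986 = 0.1741 m

S_c ≈ 174 mm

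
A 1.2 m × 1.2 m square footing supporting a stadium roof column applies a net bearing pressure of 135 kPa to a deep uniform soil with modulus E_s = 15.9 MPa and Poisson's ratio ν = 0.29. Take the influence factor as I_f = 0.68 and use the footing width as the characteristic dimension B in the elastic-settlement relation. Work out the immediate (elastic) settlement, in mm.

S_e ≈ 6.35 mm

Immediate (elastic) settlement: S_e = q·B·(1−ν²)/E_s · I_f.
E_s = 15.9 MPa = 15900 kPa.
S_e = 135 × 1.2 × (1 − 0.29²) / 15900 × 0.68
    = 135 × 1.2 × 0.9159 / 15900 × 0.68
    = 0.006346 m = 6.346 mm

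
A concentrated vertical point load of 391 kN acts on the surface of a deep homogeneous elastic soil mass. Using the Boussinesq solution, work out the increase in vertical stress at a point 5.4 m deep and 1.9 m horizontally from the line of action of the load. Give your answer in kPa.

Boussinesq vertical stress below a point load on an elastic half-space:
Δσ_z = 3P/(2πz²) · [1 + (r/z)²]^(−5/2)
r/z = 1.9/5.4 = 0.35185; [1+(r/z)²]^(−5/2) = 0.74693.
Δσ_z = 3×391/(2π×5.4²) × 0.74693 = 6.4022 × 0.74693 = 4.782 kPa

Δσ_z ≈ 4.78 kPa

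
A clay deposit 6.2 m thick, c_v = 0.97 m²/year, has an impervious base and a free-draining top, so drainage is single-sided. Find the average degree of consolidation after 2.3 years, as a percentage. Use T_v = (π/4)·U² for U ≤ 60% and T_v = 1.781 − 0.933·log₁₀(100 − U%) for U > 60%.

U ≈ 27.2 %

Drainage path length: H_d = H = 6.2 m (single drainage).
T_v = c_v·t/H_d² = 0.97×2.3/6.2² = 0.058039.
T_v = 0.058039 corresponds to the U ≤ 60% branch:
U = √(4T_v/π) = 0.2718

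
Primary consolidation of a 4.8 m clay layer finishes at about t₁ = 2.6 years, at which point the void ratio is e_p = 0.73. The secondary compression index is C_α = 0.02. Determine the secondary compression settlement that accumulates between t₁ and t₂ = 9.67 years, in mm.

S_s ≈ 31.7 mm

Secondary compression: S_s = C_α·H/(1+e_p)·log₁₀(t₂/t₁)
S_s = 0.02×4.8/(1+0.73)×log₁₀(9.67/2.6)
    = 0.05549 × 0.5705 = 0.03166 m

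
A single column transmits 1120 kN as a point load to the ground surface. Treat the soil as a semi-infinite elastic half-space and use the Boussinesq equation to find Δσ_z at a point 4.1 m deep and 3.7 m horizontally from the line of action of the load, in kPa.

Δσ_z ≈ 7.17 kPa

Boussinesq vertical stress below a point load on an elastic half-space:
Δσ_z = 3P/(2πz²) · [1 + (r/z)²]^(−5/2)
r/z = 3.7/4.1 = 0.90244; [1+(r/z)²]^(−5/2) = 0.22551.
Δσ_z = 3×1120/(2π×4.1²) × 0.22551 = 31.812 × 0.22551 = 7.174 kPa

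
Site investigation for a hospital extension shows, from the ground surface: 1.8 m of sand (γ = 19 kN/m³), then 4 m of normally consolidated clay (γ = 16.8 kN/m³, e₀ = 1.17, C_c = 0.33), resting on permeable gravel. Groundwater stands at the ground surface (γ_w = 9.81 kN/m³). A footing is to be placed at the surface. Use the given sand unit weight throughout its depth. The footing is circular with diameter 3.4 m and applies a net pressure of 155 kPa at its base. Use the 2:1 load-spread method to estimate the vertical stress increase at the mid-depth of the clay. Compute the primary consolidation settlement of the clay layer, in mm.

S_c ≈ 200 mm

Mid-depth of clay below the ground surface: z = 1.8 + 4/2 = 3.8 m.
Total vertical stress at mid-clay: σ_v = 19×1.8 + 16.8×2 = 67.8 kPa.
Pore pressure: u = 9.81×(3.8 − 0) = 37.278 kPa.
Initial effective stress: σ'_0 = σ_v − u = 67.8 − 37.278 = 30.522 kPa.
Stress increase at mid-clay by the 2:1 spreading method:
Δσ ≈ qD²/(D+z)² = 155×3.4²/(3.4+3.8)² = 34.564 kPa
Final effective stress: σ'_f = σ'_0 + Δσ = 30.522 + 34.564 = 65.086 kPa.
Normally consolidated clay, so the full stress increment lies on the virgin compression line:
S_c = C_c·H/(1+e₀)·log₁₀(σ'_f/σ'_0) = 0.33×4/(1+1.17)×log₁₀(65.086/30.522)
    = 0.60829 × 0.32887 = 0.2 m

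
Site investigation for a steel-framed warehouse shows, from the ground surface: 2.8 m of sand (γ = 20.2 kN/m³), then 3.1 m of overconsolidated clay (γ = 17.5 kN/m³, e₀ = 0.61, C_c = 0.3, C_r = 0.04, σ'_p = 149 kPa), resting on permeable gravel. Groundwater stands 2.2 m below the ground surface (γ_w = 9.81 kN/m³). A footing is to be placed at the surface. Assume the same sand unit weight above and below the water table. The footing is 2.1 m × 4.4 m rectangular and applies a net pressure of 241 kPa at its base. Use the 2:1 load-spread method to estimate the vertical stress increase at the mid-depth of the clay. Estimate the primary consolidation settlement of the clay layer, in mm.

S_c ≈ 16.3 mm

Mid-depth of clay below the ground surface: z = 2.8 + 3.1/2 = 4.35 m.
Total vertical stress at mid-clay: σ_v = 20.2×2.8 + 17.5×1.55 = 83.685 kPa.
Pore pressure: u = 9.81×(4.35 − 2.2) = 21.091 kPa.
Initial effective stress: σ'_0 = σ_v − u = 83.685 − 21.091 = 62.594 kPa.
Stress increase at mid-clay by the 2:1 spreading method:
Δσ = qBL/((B+z)(L+z)) = 241×2.1×4.4/((2.1+4.35)(4.4+4.35)) = 39.457 kPa
Final effective stress: σ'_f = 62.594 + 39.457 = 102.05 kPa.
σ'_f = 102.05 ≤ σ'_p = 149 kPa, so the clay remains overconsolidated and only the recompression index applies:
S_c = C_r·H/(1+e₀)·log₁₀(σ'_f/σ'_0) = 0.04×3.1/1.61×log₁₀(102.05/62.594)
    = 0.07702 × 0.21228 = 0.01635 m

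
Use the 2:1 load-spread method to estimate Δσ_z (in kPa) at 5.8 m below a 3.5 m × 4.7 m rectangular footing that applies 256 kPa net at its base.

By the 2:1 method the load spreads at 1 horizontal : 2 vertical, so at depth z the loaded area has grown by z in each plan dimension:
Δσ = qBL/((B+z)(L+z)) = 256×3.5×4.7/((3.5+5.8)(4.7+5.8)) = 43.125 kPa

Δσ_z ≈ 43.1 kPa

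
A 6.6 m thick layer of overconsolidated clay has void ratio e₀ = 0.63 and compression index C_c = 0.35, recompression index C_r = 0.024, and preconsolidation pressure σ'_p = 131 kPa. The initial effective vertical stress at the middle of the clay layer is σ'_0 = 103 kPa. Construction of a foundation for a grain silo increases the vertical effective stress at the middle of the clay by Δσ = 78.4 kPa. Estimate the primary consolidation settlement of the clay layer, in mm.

S_c ≈ 210 mm

Final effective stress: σ'_f = 103 + 78.4 = 181.4 kPa.
σ'_f = 181.4 > σ'_p = 131 kPa, so the stress path crosses the preconsolidation pressure — recompression up to σ'_p, then virgin compression beyond:
S_c = H/(1+e₀)·[C_r·log₁₀(σ'_p/σ'_0) + C_c·log₁₀(σ'_f/σ'_p)]
    = 6.6/1.63 × [0.024×log₁₀(131/103) + 0.35×log₁₀(181.4/131)]
    = 4.0491 × [0.0025064 + 0.049478] = 0.2105 m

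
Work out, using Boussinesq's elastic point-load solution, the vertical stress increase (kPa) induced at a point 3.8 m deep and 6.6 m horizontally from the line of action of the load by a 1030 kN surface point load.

Boussinesq vertical stress below a point load on an elastic half-space:
Δσ_z = 3P/(2πz²) · [1 + (r/z)²]^(−5/2)
r/z = 6.6/3.8 = 1.7368; [1+(r/z)²]^(−5/2) = 0.030928.
Δσ_z = 3×1030/(2π×3.8²) × 0.030928 = 34.057 × 0.030928 = 1.053 kPa

Δσ_z ≈ 1.05 kPa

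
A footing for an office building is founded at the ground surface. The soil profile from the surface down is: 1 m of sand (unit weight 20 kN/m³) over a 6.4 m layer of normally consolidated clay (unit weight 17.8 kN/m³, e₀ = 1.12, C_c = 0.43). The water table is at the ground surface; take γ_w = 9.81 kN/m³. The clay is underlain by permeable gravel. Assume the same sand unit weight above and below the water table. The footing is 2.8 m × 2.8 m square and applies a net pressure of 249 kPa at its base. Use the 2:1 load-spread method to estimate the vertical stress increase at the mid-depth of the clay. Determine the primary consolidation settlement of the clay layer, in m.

Mid-depth of clay below the ground surface: z = 1 + 6.4/2 = 4.2 m.
Total vertical stress at mid-clay: σ_v = 20×1 + 17.8×3.2 = 76.96 kPa.
Pore pressure: u = 9.81×(4.2 − 0) = 41.202 kPa.
Initial effective stress: σ'_0 = σ_v − u = 76.96 − 41.202 = 35.758 kPa.
Stress increase at mid-clay by the 2:1 spreading method:
Δσ = qBL/((B+z)(L+z)) = 249×2.8×2.8/((2.8+4.2)(2.8+4.2)) = 39.84 kPa
Final effective stress: σ'_f = σ'_0 + Δσ = 35.758 + 39.84 = 75.598 kPa.
Normally consolidated clay, so the full stress increment lies on the virgin compression line:
S_c = C_c·H/(1+e₀)·log₁₀(σ'_f/σ'_0) = 0.43×6.4/(1+1.12)×log₁₀(75.598/35.758)
    = 1.2981 × 0.32514 = 0.4221 m

S_c ≈ 0.422 m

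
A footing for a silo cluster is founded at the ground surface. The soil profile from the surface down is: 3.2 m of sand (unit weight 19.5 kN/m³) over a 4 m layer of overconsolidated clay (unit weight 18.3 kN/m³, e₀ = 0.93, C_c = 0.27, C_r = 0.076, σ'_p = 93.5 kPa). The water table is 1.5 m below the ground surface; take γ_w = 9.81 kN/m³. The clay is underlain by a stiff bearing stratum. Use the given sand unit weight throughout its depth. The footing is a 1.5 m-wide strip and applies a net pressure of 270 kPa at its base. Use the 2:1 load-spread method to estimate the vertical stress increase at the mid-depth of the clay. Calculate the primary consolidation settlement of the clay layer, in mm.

Mid-depth of clay below the ground surface: z = 3.2 + 4/2 = 5.2 m.
Total vertical stress at mid-clay: σ_v = 19.5×3.2 + 18.3×2 = 99 kPa.
Pore pressure: u = 9.81×(5.2 − 1.5) = 36.297 kPa.
Initial effective stress: σ'_0 = σ_v − u = 99 − 36.297 = 62.703 kPa.
Stress increase at mid-clay by the 2:1 spreading method:
Δσ = qB/(B+z) = 270×1.5/(1.5+5.2) = 60.448 kPa
Final effective stress: σ'_f = 62.703 + 60.448 = 123.15 kPa.
σ'_f = 123.15 > σ'_p = 93.5 kPa, so the stress path crosses the preconsolidation pressure — recompression up to σ'_p, then virgin compression beyond:
S_c = H/(1+e₀)·[C_r·log₁₀(σ'_p/σ'_0) + C_c·log₁₀(σ'_f/σ'_p)]
    = 4/1.93 × [0.076×log₁₀(93.5/62.703) + 0.27×log₁₀(123.15/93.5)]
    = 2.0725 × [0.013188 + 0.032298] = 0.09427 m

S_c ≈ 94.3 mm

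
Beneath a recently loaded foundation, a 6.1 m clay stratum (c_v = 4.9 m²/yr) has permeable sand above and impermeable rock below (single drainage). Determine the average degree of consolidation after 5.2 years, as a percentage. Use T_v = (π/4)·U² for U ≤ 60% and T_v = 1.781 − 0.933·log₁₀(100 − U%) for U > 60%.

U ≈ 85 %

Drainage path length: H_d = H = 6.1 m (single drainage).
T_v = c_v·t/H_d² = 4.9×5.2/6.1² = 0.68476.
T_v = 0.68476 corresponds to the U > 60% branch:
U = 1 − 10^((1.781 − T_v)/0.933)/100 = 0.8504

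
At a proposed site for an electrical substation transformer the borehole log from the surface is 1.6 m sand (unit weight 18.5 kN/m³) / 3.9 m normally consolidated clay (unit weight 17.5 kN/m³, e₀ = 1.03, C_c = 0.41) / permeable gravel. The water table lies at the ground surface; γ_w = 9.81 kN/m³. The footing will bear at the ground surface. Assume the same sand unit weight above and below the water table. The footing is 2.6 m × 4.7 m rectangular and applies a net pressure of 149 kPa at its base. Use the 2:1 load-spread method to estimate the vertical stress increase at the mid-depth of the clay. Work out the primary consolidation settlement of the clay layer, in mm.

Mid-depth of clay below the ground surface: z = 1.6 + 3.9/2 = 3.55 m.
Total vertical stress at mid-clay: σ_v = 18.5×1.6 + 17.5×1.95 = 63.725 kPa.
Pore pressure: u = 9.81×(3.55 − 0) = 34.825 kPa.
Initial effective stress: σ'_0 = σ_v − u = 63.725 − 34.825 = 28.9 kPa.
Stress increase at mid-clay by the 2:1 spreading method:
Δσ = qBL/((B+z)(L+z)) = 149×2.6×4.7/((2.6+3.55)(4.7+3.55)) = 35.886 kPa
Final effective stress: σ'_f = σ'_0 + Δσ = 28.9 + 35.886 = 64.786 kPa.
Normally consolidated clay, so the full stress increment lies on the virgin compression line:
S_c = C_c·H/(1+e₀)·log₁₀(σ'_f/σ'_0) = 0.41×3.9/(1+1.03)×log₁₀(64.786/28.9)
    = 0.78768 × 0.35058 = 0.2761 m

S_c ≈ 276 mm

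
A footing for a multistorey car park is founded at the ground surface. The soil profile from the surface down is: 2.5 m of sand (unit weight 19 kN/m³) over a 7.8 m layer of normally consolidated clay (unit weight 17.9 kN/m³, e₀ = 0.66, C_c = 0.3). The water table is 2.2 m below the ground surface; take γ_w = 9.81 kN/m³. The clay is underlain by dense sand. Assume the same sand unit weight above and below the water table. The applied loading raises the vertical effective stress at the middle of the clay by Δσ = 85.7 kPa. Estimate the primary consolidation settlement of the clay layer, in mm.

Mid-depth of clay below the ground surface: z = 2.5 + 7.8/2 = 6.4 m.
Total vertical stress at mid-clay: σ_v = 19×2.5 + 17.9×3.9 = 117.31 kPa.
Pore pressure: u = 9.81×(6.4 − 2.2) = 41.202 kPa.
Initial effective stress: σ'_0 = σ_v − u = 117.31 − 41.202 = 76.108 kPa.
Final effective stress: σ'_f = σ'_0 + Δσ = 76.108 + 85.7 = 161.81 kPa.
Normally consolidated clay, so the full stress increment lies on the virgin compression line:
S_c = C_c·H/(1+e₀)·log₁₀(σ'_f/σ'_0) = 0.3×7.8/(1+0.66)×log₁₀(161.81/76.108)
    = 1.4096 × 0.32758 = 0.4618 m

S_c ≈ 462 mm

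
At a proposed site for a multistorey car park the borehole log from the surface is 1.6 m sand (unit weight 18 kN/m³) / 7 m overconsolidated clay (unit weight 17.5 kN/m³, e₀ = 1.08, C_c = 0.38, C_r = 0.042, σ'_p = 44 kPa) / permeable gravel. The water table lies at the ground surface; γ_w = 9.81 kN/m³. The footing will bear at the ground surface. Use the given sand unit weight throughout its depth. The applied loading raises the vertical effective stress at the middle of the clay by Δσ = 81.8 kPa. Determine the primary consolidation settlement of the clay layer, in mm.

Mid-depth of clay below the ground surface: z = 1.6 + 7/2 = 5.1 m.
Total vertical stress at mid-clay: σ_v = 18×1.6 + 17.5×3.5 = 90.05 kPa.
Pore pressure: u = 9.81×(5.1 − 0) = 50.031 kPa.
Initial effective stress: σ'_0 = σ_v − u = 90.05 − 50.031 = 40.019 kPa.
Final effective stress: σ'_f = 40.019 + 81.8 = 121.82 kPa.
σ'_f = 121.82 > σ'_p = 44 kPa, so the stress path crosses the preconsolidation pressure — recompression up to σ'_p, then virgin compression beyond:
S_c = H/(1+e₀)·[C_r·log₁₀(σ'_p/σ'_0) + C_c·log₁₀(σ'_f/σ'_p)]
    = 7/2.08 × [0.042×log₁₀(44/40.019) + 0.38×log₁₀(121.82/44)]
    = 3.3654 × [0.0017298 + 0.16806] = 0.5714 m

S_c ≈ 571 mm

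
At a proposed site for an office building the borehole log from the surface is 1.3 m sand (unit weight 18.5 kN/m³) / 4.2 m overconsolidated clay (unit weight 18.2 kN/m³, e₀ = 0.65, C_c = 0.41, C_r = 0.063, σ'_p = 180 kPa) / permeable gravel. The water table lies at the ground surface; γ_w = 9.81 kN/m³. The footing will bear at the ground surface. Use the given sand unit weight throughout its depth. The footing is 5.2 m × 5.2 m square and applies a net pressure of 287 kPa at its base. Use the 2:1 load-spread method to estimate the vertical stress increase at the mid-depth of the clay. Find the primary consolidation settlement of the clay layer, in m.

Mid-depth of clay below the ground surface: z = 1.3 + 4.2/2 = 3.4 m.
Total vertical stress at mid-clay: σ_v = 18.5×1.3 + 18.2×2.1 = 62.27 kPa.
Pore pressure: u = 9.81×(3.4 − 0) = 33.354 kPa.
Initial effective stress: σ'_0 = σ_v − u = 62.27 − 33.354 = 28.916 kPa.
Stress increase at mid-clay by the 2:1 spreading method:
Δσ = qBL/((B+z)(L+z)) = 287×5.2×5.2/((5.2+3.4)(5.2+3.4)) = 104.93 kPa
Final effective stress: σ'_f = 28.916 + 104.93 = 133.85 kPa.
σ'_f = 133.85 ≤ σ'_p = 180 kPa, so the clay remains overconsolidated and only the recompression index applies:
S_c = C_r·H/(1+e₀)·log₁₀(σ'_f/σ'_0) = 0.063×4.2/1.65×log₁₀(133.85/28.916)
    = 0.16037 × 0.66548 = 0.1067 m

S_c ≈ 0.107 m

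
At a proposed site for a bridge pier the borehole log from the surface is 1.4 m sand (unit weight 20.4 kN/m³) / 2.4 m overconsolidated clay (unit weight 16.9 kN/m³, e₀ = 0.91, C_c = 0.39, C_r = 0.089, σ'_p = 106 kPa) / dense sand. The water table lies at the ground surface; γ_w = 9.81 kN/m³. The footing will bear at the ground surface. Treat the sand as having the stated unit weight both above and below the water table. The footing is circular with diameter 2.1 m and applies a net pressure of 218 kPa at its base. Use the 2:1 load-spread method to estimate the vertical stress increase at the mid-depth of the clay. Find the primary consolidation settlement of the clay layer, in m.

S_c ≈ 0.0511 m

Mid-depth of clay below the ground surface: z = 1.4 + 2.4/2 = 2.6 m.
Total vertical stress at mid-clay: σ_v = 20.4×1.4 + 16.9×1.2 = 48.84 kPa.
Pore pressure: u = 9.81×(2.6 − 0) = 25.506 kPa.
Initial effective stress: σ'_0 = σ_v − u = 48.84 − 25.506 = 23.334 kPa.
Stress increase at mid-clay by the 2:1 spreading method:
Δσ ≈ qD²/(D+z)² = 218×2.1²/(2.1+2.6)² = 43.521 kPa
Final effective stress: σ'_f = 23.334 + 43.521 = 66.855 kPa.
σ'_f = 66.855 ≤ σ'_p = 106 kPa, so the clay remains overconsolidated and only the recompression index applies:
S_c = C_r·H/(1+e₀)·log₁₀(σ'_f/σ'_0) = 0.089×2.4/1.91×log₁₀(66.855/23.334)
    = 0.11183 × 0.45714 = 0.05112 m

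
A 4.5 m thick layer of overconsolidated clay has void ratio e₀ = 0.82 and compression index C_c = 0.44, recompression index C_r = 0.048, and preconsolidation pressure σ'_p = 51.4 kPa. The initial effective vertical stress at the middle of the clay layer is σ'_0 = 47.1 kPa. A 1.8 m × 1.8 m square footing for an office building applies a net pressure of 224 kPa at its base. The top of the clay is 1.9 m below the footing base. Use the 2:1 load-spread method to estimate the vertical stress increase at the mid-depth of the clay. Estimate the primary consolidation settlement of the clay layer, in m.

Mid-depth of clay below the footing base: z = 1.9 + 4.5/2 = 4.15 m.
Stress increase at mid-clay by the 2:1 spreading method:
Δσ = qBL/((B+z)(L+z)) = 224×1.8×1.8/((1.8+4.15)(1.8+4.15)) = 20.5 kPa
Final effective stress: σ'_f = 47.1 + 20.5 = 67.6 kPa.
σ'_f = 67.6 > σ'_p = 51.4 kPa, so the stress path crosses the preconsolidation pressure — recompression up to σ'_p, then virgin compression beyond:
S_c = H/(1+e₀)·[C_r·log₁₀(σ'_p/σ'_0) + C_c·log₁₀(σ'_f/σ'_p)]
    = 4.5/1.82 × [0.048×log₁₀(51.4/47.1) + 0.44×log₁₀(67.6/51.4)]
    = 2.4725 × [0.0018212 + 0.052353] = 0.1339 m

S_c ≈ 0.134 m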